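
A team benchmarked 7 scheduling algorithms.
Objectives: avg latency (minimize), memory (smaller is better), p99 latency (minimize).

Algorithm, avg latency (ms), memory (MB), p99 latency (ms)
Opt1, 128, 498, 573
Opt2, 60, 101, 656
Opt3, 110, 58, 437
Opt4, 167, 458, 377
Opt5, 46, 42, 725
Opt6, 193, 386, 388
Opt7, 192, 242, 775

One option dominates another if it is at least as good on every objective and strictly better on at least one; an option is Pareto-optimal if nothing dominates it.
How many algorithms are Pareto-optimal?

5

Opt1: dominated by Opt3 (avg latency 110≤128, memory 58≤498, p99 latency 437≤573).
Opt2: not dominated.
Opt3: not dominated.
Opt4: not dominated (best p99 latency).
Opt5: not dominated (best avg latency).
Opt6: not dominated.
Opt7: dominated by Opt2 (avg latency 60≤192, memory 101≤242, p99 latency 656≤775).
Pareto-optimal: Opt2, Opt3, Opt4, Opt5, Opt6 → 5.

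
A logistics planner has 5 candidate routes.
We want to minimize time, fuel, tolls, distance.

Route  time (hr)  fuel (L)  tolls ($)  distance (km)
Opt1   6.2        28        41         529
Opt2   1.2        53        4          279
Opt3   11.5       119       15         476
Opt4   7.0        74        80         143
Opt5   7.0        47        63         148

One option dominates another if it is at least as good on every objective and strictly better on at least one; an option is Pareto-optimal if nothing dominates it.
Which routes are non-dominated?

Opt1: not dominated (best fuel).
Opt2: not dominated (best time).
Opt3: dominated by Opt2 (time 1.2≤11.5, fuel 53≤119, tolls 4≤15, distance 279≤476).
Opt4: not dominated (best distance).
Opt5: not dominated.

Opt1, Opt2, Opt4, Opt5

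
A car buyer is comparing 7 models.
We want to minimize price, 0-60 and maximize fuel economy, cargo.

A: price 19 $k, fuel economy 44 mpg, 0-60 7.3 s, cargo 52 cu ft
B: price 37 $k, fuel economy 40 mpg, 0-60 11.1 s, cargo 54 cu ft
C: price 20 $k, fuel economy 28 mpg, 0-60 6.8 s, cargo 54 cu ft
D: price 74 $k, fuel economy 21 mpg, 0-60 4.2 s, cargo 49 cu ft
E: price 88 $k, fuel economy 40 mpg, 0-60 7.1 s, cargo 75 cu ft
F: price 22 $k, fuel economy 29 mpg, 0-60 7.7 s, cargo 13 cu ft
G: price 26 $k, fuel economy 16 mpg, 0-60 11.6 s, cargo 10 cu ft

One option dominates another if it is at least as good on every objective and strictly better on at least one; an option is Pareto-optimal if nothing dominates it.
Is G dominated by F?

Yes

F vs G: price 22≤26, fuel economy 29≥16, 0-60 7.7≤11.6, cargo 13≥10 — F is at least as good on every objective with at least one strict improvement.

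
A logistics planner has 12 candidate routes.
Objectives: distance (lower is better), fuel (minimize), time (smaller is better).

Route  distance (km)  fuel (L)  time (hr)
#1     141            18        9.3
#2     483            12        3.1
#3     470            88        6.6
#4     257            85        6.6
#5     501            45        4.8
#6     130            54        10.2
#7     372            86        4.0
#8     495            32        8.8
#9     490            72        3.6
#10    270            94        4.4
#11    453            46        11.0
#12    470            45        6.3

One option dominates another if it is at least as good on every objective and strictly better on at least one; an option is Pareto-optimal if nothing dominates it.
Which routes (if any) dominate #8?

#2

#2: distance 483≤495, fuel 12≤32, time 3.1≤8.8 — dominates #8.
Others (#1, #3, #4, #5, #6, #7, #9, #10, #11, #12) are each worse than #8 on at least one objective.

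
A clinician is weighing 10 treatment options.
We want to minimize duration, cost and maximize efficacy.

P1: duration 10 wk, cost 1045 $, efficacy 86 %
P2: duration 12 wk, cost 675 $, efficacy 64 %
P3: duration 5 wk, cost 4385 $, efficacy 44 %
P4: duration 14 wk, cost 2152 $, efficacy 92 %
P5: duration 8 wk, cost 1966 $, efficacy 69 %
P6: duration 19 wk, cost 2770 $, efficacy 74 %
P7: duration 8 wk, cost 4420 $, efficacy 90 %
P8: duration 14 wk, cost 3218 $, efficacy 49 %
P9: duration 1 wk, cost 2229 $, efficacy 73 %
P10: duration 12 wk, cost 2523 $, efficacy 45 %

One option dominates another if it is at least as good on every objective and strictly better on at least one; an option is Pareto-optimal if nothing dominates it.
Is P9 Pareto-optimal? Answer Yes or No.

Yes

P1: worse on duration (10 vs 1).
P2: worse on duration (12 vs 1).
P3: worse on duration (5 vs 1).
P4: worse on duration (14 vs 1).
P5: worse on duration (8 vs 1).
P6: worse on duration (19 vs 1).
P7: worse on duration (8 vs 1).
P8: worse on duration (14 vs 1).
P10: worse on duration (12 vs 1).
No option is at least as good as P9 on every objective and strictly better on one.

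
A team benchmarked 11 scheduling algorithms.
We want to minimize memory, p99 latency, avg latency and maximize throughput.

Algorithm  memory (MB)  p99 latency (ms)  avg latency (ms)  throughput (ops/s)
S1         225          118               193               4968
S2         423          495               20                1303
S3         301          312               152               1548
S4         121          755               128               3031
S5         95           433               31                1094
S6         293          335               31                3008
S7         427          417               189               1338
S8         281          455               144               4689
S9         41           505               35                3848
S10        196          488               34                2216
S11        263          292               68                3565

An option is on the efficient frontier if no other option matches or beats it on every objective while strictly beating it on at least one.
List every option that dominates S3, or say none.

S11: memory 263≤301, p99 latency 292≤312, avg latency 68≤152, throughput 3565≥1548 — dominates S3.
Others (S1, S2, S4, S5, S6, S7, S8, S9, S10) are each worse than S3 on at least one objective.

S11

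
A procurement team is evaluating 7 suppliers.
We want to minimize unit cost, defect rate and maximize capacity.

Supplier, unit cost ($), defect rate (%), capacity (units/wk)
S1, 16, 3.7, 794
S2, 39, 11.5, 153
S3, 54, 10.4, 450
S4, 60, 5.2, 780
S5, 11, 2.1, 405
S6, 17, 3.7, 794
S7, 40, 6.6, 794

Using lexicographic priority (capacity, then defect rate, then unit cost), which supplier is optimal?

S1

First maximize capacity: best is 794, kept {S1, S6, S7}.
Then minimize defect rate: best is 3.7, kept {S1, S6}.
Then minimize unit cost: best is 16, kept {S1}.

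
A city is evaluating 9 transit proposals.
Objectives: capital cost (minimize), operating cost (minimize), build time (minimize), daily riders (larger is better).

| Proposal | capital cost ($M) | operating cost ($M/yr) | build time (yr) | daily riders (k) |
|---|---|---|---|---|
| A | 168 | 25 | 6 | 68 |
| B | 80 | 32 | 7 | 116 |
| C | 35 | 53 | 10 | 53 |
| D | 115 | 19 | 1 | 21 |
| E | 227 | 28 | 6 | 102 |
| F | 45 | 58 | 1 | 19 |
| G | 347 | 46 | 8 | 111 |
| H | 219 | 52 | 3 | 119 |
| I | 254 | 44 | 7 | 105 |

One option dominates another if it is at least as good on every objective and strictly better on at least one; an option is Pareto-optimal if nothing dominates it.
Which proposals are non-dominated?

A: not dominated.
B: not dominated.
C: not dominated (best capital cost).
D: not dominated (best operating cost).
E: not dominated.
F: not dominated.
G: dominated by B (capital cost 80≤347, operating cost 32≤46, build time 7≤8, daily riders 116≥111).
H: not dominated (best daily riders).
I: dominated by B (capital cost 80≤254, operating cost 32≤44, build time 7≤7, daily riders 116≥105).

A, B, C, D, E, F, H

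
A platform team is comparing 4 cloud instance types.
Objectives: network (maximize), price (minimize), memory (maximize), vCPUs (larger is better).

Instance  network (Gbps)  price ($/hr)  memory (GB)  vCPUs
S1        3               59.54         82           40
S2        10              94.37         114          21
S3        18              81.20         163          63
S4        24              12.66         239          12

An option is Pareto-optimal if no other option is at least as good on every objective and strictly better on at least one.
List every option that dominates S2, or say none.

S3: network 18≥10, price 81.20≤94.37, memory 163≥114, vCPUs 63≥21 — dominates S2.
Others (S1, S4) are each worse than S2 on at least one objective.

S3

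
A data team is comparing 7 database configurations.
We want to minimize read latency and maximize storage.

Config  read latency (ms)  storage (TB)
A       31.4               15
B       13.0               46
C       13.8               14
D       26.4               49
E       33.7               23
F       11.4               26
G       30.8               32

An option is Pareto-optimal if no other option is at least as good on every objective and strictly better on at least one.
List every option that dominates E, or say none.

B: read latency 13.0≤33.7, storage 46≥23 — dominates E.
D: read latency 26.4≤33.7, storage 49≥23 — dominates E.
F: read latency 11.4≤33.7, storage 26≥23 — dominates E.
G: read latency 30.8≤33.7, storage 32≥23 — dominates E.
Others (A, C) are each worse than E on at least one objective.

B, D, F, G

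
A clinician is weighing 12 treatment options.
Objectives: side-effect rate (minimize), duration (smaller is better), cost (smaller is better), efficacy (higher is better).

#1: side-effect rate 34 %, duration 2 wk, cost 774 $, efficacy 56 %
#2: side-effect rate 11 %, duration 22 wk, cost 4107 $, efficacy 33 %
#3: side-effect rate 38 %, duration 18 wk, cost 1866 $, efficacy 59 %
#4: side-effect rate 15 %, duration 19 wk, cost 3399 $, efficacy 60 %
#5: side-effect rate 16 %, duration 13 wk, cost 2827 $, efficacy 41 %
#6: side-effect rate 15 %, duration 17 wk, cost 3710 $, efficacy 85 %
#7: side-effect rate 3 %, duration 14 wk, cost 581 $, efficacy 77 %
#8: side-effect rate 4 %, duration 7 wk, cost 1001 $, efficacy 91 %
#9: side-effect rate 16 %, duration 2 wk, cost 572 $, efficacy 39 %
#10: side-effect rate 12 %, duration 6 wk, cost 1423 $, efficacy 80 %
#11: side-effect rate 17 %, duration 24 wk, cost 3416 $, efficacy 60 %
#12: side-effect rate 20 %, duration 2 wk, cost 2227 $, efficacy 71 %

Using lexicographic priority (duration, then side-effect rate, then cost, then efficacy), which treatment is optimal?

First minimize duration: best is 2, kept {#1, #9, #12}.
Then minimize side-effect rate: best is 16, kept {#9}.

#9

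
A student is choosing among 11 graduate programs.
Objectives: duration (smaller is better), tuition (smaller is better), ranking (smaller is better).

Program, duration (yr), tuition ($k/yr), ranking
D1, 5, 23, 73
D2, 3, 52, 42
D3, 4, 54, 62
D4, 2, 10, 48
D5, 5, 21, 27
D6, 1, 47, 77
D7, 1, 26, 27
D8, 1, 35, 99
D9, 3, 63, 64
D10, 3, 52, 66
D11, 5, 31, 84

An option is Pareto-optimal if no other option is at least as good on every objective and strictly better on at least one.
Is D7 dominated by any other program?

D1: worse on duration (5 vs 1).
D2: worse on duration (3 vs 1).
D3: worse on duration (4 vs 1).
D4: worse on duration (2 vs 1).
D5: worse on duration (5 vs 1).
D6: worse on tuition (47 vs 26).
D8: worse on tuition (35 vs 26).
D9: worse on duration (3 vs 1).
D10: worse on duration (3 vs 1).
D11: worse on duration (5 vs 1).
No option is at least as good as D7 on every objective and strictly better on one.

No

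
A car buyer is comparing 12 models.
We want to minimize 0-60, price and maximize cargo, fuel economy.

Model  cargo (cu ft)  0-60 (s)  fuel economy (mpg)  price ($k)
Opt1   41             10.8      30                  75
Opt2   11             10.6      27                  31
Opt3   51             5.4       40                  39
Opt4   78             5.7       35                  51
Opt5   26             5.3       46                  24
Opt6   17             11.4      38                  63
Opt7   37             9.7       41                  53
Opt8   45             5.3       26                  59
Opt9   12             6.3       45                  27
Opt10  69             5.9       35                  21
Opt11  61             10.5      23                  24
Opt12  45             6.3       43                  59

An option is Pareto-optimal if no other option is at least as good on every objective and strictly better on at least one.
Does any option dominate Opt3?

No

Opt1: worse on cargo (41 vs 51).
Opt2: worse on cargo (11 vs 51).
Opt4: worse on 0-60 (5.7 vs 5.4).
Opt5: worse on cargo (26 vs 51).
Opt6: worse on cargo (17 vs 51).
Opt7: worse on cargo (37 vs 51).
Opt8: worse on cargo (45 vs 51).
Opt9: worse on cargo (12 vs 51).
Opt10: worse on 0-60 (5.9 vs 5.4).
Opt11: worse on 0-60 (10.5 vs 5.4).
Opt12: worse on cargo (45 vs 51).
No option is at least as good as Opt3 on every objective and strictly better on one.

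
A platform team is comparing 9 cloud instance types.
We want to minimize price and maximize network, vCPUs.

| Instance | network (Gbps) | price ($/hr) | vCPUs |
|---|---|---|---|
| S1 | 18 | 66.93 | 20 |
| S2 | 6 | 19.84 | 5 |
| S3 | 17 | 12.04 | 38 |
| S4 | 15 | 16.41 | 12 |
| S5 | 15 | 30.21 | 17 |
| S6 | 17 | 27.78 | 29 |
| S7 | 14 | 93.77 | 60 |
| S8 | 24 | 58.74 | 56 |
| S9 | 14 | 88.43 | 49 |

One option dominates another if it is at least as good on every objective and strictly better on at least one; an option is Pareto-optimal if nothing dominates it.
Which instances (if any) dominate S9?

S8

S8: network 24≥14, price 58.74≤88.43, vCPUs 56≥49 — dominates S9.
Others (S1, S2, S3, S4, S5, S6, S7) are each worse than S9 on at least one objective.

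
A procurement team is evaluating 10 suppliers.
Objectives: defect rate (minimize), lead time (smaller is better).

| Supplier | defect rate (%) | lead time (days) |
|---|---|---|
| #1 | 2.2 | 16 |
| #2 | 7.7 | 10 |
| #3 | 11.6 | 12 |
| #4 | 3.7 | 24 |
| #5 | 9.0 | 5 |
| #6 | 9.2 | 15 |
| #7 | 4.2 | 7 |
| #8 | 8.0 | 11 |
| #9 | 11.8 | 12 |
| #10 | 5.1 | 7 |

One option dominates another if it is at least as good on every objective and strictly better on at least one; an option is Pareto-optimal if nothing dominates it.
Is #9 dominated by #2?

#2 vs #9: defect rate 7.7≤11.8, lead time 10≤12 — #2 is at least as good on every objective with at least one strict improvement.

Yes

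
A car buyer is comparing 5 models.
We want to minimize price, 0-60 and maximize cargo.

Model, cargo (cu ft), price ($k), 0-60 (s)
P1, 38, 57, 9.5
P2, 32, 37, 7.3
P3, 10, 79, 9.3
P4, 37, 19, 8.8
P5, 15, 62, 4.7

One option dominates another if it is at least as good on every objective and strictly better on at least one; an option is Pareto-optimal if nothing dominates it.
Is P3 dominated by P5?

P5 vs P3: cargo 15≥10, price 62≤79, 0-60 4.7≤9.3 — P5 is at least as good on every objective with at least one strict improvement.

Yes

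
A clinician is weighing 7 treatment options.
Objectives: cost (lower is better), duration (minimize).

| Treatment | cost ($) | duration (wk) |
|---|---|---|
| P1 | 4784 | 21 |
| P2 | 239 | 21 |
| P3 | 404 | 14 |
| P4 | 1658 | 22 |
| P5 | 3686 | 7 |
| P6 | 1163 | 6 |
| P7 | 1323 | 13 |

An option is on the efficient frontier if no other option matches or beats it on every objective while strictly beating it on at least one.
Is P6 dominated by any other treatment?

P1: worse on cost (4784 vs 1163).
P2: worse on duration (21 vs 6).
P3: worse on duration (14 vs 6).
P4: worse on cost (1658 vs 1163).
P5: worse on cost (3686 vs 1163).
P7: worse on cost (1323 vs 1163).
No option is at least as good as P6 on every objective and strictly better on one.

No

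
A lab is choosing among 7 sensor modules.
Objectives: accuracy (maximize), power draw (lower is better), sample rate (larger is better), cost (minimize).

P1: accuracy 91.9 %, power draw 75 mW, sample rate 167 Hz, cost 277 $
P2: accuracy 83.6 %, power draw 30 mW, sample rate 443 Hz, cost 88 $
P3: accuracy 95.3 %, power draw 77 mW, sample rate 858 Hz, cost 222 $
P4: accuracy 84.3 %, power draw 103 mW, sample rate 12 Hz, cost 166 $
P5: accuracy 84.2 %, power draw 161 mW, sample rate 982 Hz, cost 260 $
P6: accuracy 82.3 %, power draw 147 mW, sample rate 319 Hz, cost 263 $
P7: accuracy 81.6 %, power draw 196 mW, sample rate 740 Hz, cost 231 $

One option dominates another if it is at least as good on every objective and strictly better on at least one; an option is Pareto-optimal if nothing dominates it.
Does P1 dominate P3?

P1 vs P3: P1 is worse on accuracy (91.9 vs 95.3), so it does not dominate P3.

No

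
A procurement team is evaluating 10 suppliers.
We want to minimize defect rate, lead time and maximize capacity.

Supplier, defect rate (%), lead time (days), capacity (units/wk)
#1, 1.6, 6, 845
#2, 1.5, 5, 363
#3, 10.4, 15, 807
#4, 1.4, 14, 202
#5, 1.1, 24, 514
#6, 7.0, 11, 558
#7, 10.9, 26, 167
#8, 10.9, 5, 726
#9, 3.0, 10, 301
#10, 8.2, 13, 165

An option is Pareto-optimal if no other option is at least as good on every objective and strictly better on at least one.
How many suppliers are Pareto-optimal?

5

#1: not dominated (best capacity).
#2: not dominated.
#3: dominated by #1 (defect rate 1.6≤10.4, lead time 6≤15, capacity 845≥807).
#4: not dominated.
#5: not dominated (best defect rate).
#6: dominated by #1 (defect rate 1.6≤7.0, lead time 6≤11, capacity 845≥558).
#7: dominated by #1 (defect rate 1.6≤10.9, lead time 6≤26, capacity 845≥167).
#8: not dominated.
#9: dominated by #1 (defect rate 1.6≤3.0, lead time 6≤10, capacity 845≥301).
#10: dominated by #1 (defect rate 1.6≤8.2, lead time 6≤13, capacity 845≥165).
Pareto-optimal: #1, #2, #4, #5, #8 → 5.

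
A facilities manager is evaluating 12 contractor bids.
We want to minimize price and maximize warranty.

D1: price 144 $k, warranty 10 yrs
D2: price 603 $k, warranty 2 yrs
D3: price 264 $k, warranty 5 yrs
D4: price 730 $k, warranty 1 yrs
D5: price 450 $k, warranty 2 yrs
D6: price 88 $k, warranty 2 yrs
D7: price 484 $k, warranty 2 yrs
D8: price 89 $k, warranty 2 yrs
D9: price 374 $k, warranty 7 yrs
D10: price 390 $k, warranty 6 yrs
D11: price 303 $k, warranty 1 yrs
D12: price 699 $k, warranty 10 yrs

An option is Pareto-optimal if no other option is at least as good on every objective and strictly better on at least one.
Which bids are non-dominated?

D1: not dominated.
D2: dominated by D1 (price 144≤603, warranty 10≥2).
D3: dominated by D1 (price 144≤264, warranty 10≥5).
D4: dominated by D1 (price 144≤730, warranty 10≥1).
D5: dominated by D1 (price 144≤450, warranty 10≥2).
D6: not dominated (best price).
D7: dominated by D1 (price 144≤484, warranty 10≥2).
D8: dominated by D6 (price 88≤89, warranty 2≥2).
D9: dominated by D1 (price 144≤374, warranty 10≥7).
D10: dominated by D1 (price 144≤390, warranty 10≥6).
D11: dominated by D1 (price 144≤303, warranty 10≥1).
D12: dominated by D1 (price 144≤699, warranty 10≥10).

D1, D6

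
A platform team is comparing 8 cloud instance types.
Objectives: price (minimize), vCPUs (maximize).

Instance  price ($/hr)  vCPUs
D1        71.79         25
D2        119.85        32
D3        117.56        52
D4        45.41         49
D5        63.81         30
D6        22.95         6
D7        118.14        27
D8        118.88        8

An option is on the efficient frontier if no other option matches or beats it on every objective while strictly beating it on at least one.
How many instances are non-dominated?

3

D1: dominated by D4 (price 45.41≤71.79, vCPUs 49≥25).
D2: dominated by D3 (price 117.56≤119.85, vCPUs 52≥32).
D3: not dominated (best vCPUs).
D4: not dominated.
D5: dominated by D4 (price 45.41≤63.81, vCPUs 49≥30).
D6: not dominated (best price).
D7: dominated by D3 (price 117.56≤118.14, vCPUs 52≥27).
D8: dominated by D1 (price 71.79≤118.88, vCPUs 25≥8).
Pareto-optimal: D3, D4, D6 → 3.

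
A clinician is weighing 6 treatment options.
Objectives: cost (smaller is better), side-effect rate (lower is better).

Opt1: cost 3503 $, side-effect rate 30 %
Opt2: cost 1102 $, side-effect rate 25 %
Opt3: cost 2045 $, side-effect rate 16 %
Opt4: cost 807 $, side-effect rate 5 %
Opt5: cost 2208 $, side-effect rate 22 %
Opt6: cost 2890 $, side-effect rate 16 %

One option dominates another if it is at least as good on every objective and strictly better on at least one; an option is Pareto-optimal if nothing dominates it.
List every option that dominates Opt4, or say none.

Opt1: worse on cost (3503 vs 807).
Opt2: worse on cost (1102 vs 807).
Opt3: worse on cost (2045 vs 807).
Opt5: worse on cost (2208 vs 807).
Opt6: worse on cost (2890 vs 807).
No option dominates Opt4.

none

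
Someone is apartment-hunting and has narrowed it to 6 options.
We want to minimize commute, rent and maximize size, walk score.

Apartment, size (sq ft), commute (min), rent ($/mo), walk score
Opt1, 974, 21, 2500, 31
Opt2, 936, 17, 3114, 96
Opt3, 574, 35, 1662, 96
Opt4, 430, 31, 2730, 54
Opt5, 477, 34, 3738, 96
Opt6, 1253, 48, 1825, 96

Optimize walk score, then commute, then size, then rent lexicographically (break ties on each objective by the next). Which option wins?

Opt2

First maximize walk score: best is 96, kept {Opt2, Opt3, Opt5, Opt6}.
Then minimize commute: best is 17, kept {Opt2}.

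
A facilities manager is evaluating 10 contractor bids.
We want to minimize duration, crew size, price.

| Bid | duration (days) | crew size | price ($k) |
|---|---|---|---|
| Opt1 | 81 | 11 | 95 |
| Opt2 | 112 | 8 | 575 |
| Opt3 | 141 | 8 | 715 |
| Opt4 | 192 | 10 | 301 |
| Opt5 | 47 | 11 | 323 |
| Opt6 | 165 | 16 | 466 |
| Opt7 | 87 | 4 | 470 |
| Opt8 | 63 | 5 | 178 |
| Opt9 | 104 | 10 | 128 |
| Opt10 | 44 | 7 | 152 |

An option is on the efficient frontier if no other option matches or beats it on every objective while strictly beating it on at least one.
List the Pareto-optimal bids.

Opt1: not dominated (best price).
Opt2: dominated by Opt7 (duration 87≤112, crew size 4≤8, price 470≤575).
Opt3: dominated by Opt2 (duration 112≤141, crew size 8≤8, price 575≤715).
Opt4: dominated by Opt8 (duration 63≤192, crew size 5≤10, price 178≤301).
Opt5: dominated by Opt10 (duration 44≤47, crew size 7≤11, price 152≤323).
Opt6: dominated by Opt1 (duration 81≤165, crew size 11≤16, price 95≤466).
Opt7: not dominated (best crew size).
Opt8: not dominated.
Opt9: not dominated.
Opt10: not dominated (best duration).

Opt1, Opt7, Opt8, Opt9, Opt10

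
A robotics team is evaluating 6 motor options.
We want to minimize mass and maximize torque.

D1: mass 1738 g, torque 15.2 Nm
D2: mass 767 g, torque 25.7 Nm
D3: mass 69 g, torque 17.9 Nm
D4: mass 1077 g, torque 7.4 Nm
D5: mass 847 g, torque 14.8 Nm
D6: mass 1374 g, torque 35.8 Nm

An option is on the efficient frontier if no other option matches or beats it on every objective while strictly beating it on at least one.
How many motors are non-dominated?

3

D1: dominated by D2 (mass 767≤1738, torque 25.7≥15.2).
D2: not dominated.
D3: not dominated (best mass).
D4: dominated by D2 (mass 767≤1077, torque 25.7≥7.4).
D5: dominated by D2 (mass 767≤847, torque 25.7≥14.8).
D6: not dominated (best torque).
Pareto-optimal: D2, D3, D6 → 3.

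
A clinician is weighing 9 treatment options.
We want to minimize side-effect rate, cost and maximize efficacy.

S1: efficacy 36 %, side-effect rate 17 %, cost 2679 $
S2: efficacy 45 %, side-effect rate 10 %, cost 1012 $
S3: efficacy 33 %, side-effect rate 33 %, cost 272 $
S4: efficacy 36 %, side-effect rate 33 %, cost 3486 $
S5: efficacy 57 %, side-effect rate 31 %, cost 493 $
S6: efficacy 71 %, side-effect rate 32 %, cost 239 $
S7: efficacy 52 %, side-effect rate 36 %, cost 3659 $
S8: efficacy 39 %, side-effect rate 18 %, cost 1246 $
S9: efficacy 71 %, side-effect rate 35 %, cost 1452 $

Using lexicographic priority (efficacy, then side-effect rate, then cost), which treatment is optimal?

S6

First maximize efficacy: best is 71, kept {S6, S9}.
Then minimize side-effect rate: best is 32, kept {S6}.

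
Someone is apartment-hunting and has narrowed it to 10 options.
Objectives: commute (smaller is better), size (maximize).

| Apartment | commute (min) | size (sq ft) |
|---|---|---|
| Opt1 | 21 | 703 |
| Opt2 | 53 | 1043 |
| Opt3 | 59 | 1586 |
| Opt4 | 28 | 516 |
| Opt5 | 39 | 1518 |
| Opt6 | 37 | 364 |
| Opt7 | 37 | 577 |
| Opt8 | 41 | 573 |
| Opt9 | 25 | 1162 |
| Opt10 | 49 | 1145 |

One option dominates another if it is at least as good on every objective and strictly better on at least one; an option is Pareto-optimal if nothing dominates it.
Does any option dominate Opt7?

Yes

Opt1 vs Opt7: commute 21≤37, size 703≥577 — Opt1 is at least as good on every objective and strictly better on at least one, so Opt1 dominates Opt7.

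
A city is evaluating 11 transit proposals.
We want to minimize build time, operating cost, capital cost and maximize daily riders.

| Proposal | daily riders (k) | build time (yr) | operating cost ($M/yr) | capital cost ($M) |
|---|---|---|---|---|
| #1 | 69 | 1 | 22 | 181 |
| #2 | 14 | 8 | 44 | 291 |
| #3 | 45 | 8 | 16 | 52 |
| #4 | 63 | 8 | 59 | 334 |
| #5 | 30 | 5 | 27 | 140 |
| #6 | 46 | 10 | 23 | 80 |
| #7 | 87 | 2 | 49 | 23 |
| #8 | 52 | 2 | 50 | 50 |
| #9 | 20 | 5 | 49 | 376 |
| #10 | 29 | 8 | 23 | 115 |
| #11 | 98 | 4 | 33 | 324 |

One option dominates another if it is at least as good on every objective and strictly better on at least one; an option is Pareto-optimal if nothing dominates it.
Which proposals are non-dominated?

#1: not dominated (best build time).
#2: dominated by #1 (daily riders 69≥14, build time 1≤8, operating cost 22≤44, capital cost 181≤291).
#3: not dominated (best operating cost).
#4: dominated by #1 (daily riders 69≥63, build time 1≤8, operating cost 22≤59, capital cost 181≤334).
#5: not dominated.
#6: not dominated.
#7: not dominated (best capital cost).
#8: dominated by #7 (daily riders 87≥52, build time 2≤2, operating cost 49≤50, capital cost 23≤50).
#9: dominated by #1 (daily riders 69≥20, build time 1≤5, operating cost 22≤49, capital cost 181≤376).
#10: dominated by #3 (daily riders 45≥29, build time 8≤8, operating cost 16≤23, capital cost 52≤115).
#11: not dominated (best daily riders).

#1, #3, #5, #6, #7, #11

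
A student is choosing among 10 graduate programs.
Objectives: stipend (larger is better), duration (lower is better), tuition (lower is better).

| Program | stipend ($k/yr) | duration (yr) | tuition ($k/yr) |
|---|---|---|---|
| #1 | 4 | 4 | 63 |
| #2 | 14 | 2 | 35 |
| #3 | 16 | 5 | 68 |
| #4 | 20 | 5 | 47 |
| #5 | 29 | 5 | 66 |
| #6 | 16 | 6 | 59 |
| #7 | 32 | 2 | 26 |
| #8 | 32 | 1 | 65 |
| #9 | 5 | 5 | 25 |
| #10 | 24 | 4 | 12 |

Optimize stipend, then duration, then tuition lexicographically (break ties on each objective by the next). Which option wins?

First maximize stipend: best is 32, kept {#7, #8}.
Then minimize duration: best is 1, kept {#8}.

#8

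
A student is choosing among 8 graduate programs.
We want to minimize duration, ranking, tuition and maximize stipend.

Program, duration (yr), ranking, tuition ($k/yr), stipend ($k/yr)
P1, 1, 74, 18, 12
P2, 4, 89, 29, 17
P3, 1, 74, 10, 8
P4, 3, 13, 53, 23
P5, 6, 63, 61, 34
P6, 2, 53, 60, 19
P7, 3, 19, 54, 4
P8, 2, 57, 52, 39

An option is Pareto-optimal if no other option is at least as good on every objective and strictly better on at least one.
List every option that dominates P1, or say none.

P2: worse on duration (4 vs 1).
P3: worse on stipend (8 vs 12).
P4: worse on duration (3 vs 1).
P5: worse on duration (6 vs 1).
P6: worse on duration (2 vs 1).
P7: worse on duration (3 vs 1).
P8: worse on duration (2 vs 1).
No option dominates P1.

none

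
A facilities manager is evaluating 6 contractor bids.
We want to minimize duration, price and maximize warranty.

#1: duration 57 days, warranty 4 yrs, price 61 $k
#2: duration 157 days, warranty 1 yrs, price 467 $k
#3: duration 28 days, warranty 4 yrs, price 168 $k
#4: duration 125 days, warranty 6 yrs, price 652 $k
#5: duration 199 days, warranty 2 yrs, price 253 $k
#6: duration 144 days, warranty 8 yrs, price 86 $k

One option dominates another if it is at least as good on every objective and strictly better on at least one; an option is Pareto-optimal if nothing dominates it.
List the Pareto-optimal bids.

#1: not dominated (best price).
#2: dominated by #1 (duration 57≤157, warranty 4≥1, price 61≤467).
#3: not dominated (best duration).
#4: not dominated.
#5: dominated by #1 (duration 57≤199, warranty 4≥2, price 61≤253).
#6: not dominated (best warranty).

#1, #3, #4, #6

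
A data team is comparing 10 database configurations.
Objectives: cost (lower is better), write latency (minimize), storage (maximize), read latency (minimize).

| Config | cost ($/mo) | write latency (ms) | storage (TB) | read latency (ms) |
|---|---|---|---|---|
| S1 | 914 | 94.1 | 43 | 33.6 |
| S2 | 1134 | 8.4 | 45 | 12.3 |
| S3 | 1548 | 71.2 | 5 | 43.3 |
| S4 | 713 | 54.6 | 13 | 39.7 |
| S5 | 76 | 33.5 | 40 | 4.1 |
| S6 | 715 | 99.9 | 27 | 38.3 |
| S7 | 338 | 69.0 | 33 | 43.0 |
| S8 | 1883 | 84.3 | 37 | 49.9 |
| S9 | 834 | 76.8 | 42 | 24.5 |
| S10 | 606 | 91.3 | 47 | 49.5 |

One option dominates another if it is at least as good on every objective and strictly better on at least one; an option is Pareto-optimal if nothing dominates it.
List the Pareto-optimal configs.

S1: not dominated.
S2: not dominated (best write latency).
S3: dominated by S2 (cost 1134≤1548, write latency 8.4≤71.2, storage 45≥5, read latency 12.3≤43.3).
S4: dominated by S5 (cost 76≤713, write latency 33.5≤54.6, storage 40≥13, read latency 4.1≤39.7).
S5: not dominated (best cost).
S6: dominated by S5 (cost 76≤715, write latency 33.5≤99.9, storage 40≥27, read latency 4.1≤38.3).
S7: dominated by S5 (cost 76≤338, write latency 33.5≤69.0, storage 40≥33, read latency 4.1≤43.0).
S8: dominated by S2 (cost 1134≤1883, write latency 8.4≤84.3, storage 45≥37, read latency 12.3≤49.9).
S9: not dominated.
S10: not dominated (best storage).

S1, S2, S5, S9, S10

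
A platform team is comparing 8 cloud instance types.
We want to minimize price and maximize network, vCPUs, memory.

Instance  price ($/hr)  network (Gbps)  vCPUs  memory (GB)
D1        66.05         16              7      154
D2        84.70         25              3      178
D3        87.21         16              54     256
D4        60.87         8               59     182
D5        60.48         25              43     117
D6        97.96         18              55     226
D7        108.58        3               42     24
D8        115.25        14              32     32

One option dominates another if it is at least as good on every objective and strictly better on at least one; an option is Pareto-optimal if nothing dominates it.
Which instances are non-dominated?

D1, D2, D3, D4, D5, D6

D1: not dominated.
D2: not dominated.
D3: not dominated (best memory).
D4: not dominated (best vCPUs).
D5: not dominated (best price).
D6: not dominated.
D7: dominated by D3 (price 87.21≤108.58, network 16≥3, vCPUs 54≥42, memory 256≥24).
D8: dominated by D3 (price 87.21≤115.25, network 16≥14, vCPUs 54≥32, memory 256≥32).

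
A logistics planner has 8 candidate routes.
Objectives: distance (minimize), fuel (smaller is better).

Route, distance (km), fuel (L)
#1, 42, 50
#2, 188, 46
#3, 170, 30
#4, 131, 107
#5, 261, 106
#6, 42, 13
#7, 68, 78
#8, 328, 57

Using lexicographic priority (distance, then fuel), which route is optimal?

First minimize distance: best is 42, kept {#1, #6}.
Then minimize fuel: best is 13, kept {#6}.

#6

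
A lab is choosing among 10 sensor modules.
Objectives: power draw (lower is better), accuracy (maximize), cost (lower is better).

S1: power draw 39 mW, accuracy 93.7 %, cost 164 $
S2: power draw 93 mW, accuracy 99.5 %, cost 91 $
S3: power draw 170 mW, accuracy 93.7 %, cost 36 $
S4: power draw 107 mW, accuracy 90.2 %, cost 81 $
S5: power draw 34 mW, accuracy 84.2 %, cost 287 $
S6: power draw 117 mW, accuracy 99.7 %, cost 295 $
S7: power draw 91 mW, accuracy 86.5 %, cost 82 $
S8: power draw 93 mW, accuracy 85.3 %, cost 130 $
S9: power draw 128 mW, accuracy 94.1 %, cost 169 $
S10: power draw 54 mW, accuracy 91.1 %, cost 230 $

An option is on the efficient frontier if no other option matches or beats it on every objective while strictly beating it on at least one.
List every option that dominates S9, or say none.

S2: power draw 93≤128, accuracy 99.5≥94.1, cost 91≤169 — dominates S9.
Others (S1, S3, S4, S5, S6, S7, S8, S10) are each worse than S9 on at least one objective.

S2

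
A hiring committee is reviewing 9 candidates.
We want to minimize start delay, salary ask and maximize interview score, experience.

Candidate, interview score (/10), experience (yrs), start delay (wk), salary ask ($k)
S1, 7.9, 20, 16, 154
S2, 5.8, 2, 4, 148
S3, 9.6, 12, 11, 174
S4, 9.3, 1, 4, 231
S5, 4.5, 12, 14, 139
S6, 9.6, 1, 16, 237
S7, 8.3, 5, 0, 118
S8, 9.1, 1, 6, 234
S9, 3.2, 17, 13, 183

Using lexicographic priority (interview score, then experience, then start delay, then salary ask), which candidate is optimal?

First maximize interview score: best is 9.6, kept {S3, S6}.
Then maximize experience: best is 12, kept {S3}.

S3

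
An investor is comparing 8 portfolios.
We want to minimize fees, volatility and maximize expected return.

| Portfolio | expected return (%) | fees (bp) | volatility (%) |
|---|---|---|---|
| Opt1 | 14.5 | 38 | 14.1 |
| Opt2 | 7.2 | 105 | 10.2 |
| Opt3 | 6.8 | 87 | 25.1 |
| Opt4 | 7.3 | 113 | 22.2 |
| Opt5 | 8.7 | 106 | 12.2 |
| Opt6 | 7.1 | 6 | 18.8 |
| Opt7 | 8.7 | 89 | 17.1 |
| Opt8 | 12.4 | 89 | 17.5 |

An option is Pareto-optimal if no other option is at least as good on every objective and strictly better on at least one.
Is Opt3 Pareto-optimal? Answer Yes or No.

Opt1 vs Opt3: expected return 14.5≥6.8, fees 38≤87, volatility 14.1≤25.1 — Opt1 is at least as good on every objective and strictly better on at least one, so Opt1 dominates Opt3.

No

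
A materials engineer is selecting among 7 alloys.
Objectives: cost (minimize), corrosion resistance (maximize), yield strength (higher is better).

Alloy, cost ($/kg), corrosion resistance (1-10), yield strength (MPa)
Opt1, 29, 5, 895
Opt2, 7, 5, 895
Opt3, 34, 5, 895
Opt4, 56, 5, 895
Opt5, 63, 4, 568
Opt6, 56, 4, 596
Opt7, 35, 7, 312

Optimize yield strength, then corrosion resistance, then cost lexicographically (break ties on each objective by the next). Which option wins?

Opt2

First maximize yield strength: best is 895, kept {Opt1, Opt2, Opt3, Opt4}.
Then maximize corrosion resistance: best is 5, kept {Opt1, Opt2, Opt3, Opt4}.
Then minimize cost: best is 7, kept {Opt2}.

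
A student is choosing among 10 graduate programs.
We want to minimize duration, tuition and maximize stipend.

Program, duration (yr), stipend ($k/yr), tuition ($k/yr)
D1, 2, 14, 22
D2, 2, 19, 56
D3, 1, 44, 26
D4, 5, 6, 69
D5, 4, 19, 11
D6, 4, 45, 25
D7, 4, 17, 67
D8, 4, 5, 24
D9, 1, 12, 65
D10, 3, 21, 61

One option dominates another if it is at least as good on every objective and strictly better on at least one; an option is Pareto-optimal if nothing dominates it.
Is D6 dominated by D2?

D2 vs D6: D2 is worse on stipend (19 vs 45), so it does not dominate D6.

No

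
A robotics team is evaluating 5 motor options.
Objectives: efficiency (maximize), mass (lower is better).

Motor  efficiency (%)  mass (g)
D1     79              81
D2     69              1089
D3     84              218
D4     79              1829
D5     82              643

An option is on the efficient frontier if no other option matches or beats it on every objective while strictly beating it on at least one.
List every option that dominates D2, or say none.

D1: efficiency 79≥69, mass 81≤1089 — dominates D2.
D3: efficiency 84≥69, mass 218≤1089 — dominates D2.
D5: efficiency 82≥69, mass 643≤1089 — dominates D2.
Others (D4) are each worse than D2 on at least one objective.

D1, D3, D5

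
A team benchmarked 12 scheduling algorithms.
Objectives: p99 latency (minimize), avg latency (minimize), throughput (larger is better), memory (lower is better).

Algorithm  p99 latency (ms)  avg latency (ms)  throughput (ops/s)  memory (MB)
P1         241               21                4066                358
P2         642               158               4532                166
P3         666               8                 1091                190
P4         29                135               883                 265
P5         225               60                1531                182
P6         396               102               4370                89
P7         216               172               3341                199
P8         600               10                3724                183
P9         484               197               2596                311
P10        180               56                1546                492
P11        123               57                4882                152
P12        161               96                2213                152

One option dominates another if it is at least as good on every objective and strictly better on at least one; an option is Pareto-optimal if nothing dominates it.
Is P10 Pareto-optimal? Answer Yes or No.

P1: worse on p99 latency (241 vs 180).
P2: worse on p99 latency (642 vs 180).
P3: worse on p99 latency (666 vs 180).
P4: worse on avg latency (135 vs 56).
P5: worse on p99 latency (225 vs 180).
P6: worse on p99 latency (396 vs 180).
P7: worse on p99 latency (216 vs 180).
P8: worse on p99 latency (600 vs 180).
P9: worse on p99 latency (484 vs 180).
P11: worse on avg latency (57 vs 56).
P12: worse on avg latency (96 vs 56).
No option is at least as good as P10 on every objective and strictly better on one.

Yes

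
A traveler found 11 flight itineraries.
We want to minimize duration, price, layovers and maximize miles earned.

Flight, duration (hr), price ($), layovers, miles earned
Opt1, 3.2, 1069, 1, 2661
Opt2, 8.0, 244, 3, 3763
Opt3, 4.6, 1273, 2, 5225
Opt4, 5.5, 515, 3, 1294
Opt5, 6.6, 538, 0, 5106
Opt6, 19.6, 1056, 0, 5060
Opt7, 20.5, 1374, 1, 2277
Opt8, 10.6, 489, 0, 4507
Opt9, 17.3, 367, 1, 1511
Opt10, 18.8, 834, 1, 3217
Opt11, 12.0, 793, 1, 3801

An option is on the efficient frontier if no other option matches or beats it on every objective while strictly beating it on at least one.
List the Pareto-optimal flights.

Opt1, Opt2, Opt3, Opt4, Opt5, Opt8, Opt9

Opt1: not dominated (best duration).
Opt2: not dominated (best price).
Opt3: not dominated (best miles earned).
Opt4: not dominated.
Opt5: not dominated.
Opt6: dominated by Opt5 (duration 6.6≤19.6, price 538≤1056, layovers 0≤0, miles earned 5106≥5060).
Opt7: dominated by Opt1 (duration 3.2≤20.5, price 1069≤1374, layovers 1≤1, miles earned 2661≥2277).
Opt8: not dominated.
Opt9: not dominated.
Opt10: dominated by Opt5 (duration 6.6≤18.8, price 538≤834, layovers 0≤1, miles earned 5106≥3217).
Opt11: dominated by Opt5 (duration 6.6≤12.0, price 538≤793, layovers 0≤1, miles earned 5106≥3801).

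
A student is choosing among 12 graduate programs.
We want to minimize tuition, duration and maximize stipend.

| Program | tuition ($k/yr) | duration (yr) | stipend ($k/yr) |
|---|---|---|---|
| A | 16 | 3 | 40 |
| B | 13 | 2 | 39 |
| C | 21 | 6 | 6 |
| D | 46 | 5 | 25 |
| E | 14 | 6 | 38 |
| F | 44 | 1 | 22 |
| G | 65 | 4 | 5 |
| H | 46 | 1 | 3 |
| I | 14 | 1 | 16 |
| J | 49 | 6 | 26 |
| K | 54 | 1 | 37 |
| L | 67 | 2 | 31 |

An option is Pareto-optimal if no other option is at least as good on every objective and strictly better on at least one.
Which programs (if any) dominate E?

B: tuition 13≤14, duration 2≤6, stipend 39≥38 — dominates E.
Others (A, C, D, F, G, H, I, J, K, L) are each worse than E on at least one objective.

B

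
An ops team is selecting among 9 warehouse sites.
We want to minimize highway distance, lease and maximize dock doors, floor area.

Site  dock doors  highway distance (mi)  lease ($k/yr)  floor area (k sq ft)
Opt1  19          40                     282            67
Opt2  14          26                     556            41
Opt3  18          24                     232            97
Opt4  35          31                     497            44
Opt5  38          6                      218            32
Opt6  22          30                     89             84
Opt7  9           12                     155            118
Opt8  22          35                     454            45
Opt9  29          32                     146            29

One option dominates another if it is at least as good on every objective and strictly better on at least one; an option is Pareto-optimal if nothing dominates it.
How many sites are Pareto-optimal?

Opt1: dominated by Opt6 (dock doors 22≥19, highway distance 30≤40, lease 89≤282, floor area 84≥67).
Opt2: dominated by Opt3 (dock doors 18≥14, highway distance 24≤26, lease 232≤556, floor area 97≥41).
Opt3: not dominated.
Opt4: not dominated.
Opt5: not dominated (best dock doors).
Opt6: not dominated (best lease).
Opt7: not dominated (best floor area).
Opt8: dominated by Opt6 (dock doors 22≥22, highway distance 30≤35, lease 89≤454, floor area 84≥45).
Opt9: not dominated.
Pareto-optimal: Opt3, Opt4, Opt5, Opt6, Opt7, Opt9 → 6.

6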